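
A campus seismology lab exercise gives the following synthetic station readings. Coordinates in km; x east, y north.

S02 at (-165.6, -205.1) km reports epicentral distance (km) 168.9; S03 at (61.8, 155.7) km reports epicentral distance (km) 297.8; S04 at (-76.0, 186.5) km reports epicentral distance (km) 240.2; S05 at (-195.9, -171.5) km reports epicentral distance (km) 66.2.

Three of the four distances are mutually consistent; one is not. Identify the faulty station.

S05

Solve using three stations at a time. Using S02, S03, S04 (subtract circle equations pairwise → linear system) gives (x, y) ≈ (-165.9, -36.2).
Distances from that point to each station vs reported:
  S02: calculated 168.9 vs reported 168.9 → residual 0.0 km
  S03: calculated 297.8 vs reported 297.8 → residual 0.0 km
  S04: calculated 240.2 vs reported 240.2 → residual 0.0 km
  S05: calculated 138.6 vs reported 66.2 → residual 72.4 km
S02, S03, S04 are mutually consistent (residuals ≈ 0); S05 is off by 72.4 km.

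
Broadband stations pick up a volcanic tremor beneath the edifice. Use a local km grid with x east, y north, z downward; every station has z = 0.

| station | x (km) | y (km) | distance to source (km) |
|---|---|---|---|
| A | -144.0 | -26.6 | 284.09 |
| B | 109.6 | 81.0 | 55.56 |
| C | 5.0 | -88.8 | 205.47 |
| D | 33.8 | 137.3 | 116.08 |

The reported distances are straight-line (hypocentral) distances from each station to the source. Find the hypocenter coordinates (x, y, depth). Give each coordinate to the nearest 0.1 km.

(115.3, 75.6, 55.0)

Each station gives a sphere (x−x_i)² + (y−y_i)² + z² = d_i² (stations at z=0).
Subtracting the A sphere from B and C: z² cancels, leaving linear equations in x and y:
507.2 x + 215.2 y = 74749.81
298.0 x − 124.4 y = 24956.09
Solving: x ≈ 115.303, y ≈ 75.596 km (keep extra digits for the depth step; rounded: 115.3, 75.6).
Then from the A sphere: z² = 284.09² − (x + 144.0)² − (y + 26.6)² with x = 115.303, y = 75.596, so z ≈ 55.001 ≈ 55.0 km.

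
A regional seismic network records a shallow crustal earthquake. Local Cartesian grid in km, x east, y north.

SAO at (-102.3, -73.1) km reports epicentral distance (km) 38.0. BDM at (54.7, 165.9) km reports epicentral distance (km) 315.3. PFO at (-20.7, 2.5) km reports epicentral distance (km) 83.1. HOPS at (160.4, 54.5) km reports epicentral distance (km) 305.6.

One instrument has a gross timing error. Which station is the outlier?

Solve using three stations at a time. Using SAO, BDM, HOPS (subtract circle equations pairwise → linear system) gives (x, y) ≈ (-96.7, -110.7).
Distances from that point to each station vs reported:
  SAO: calculated 38.0 vs reported 38.0 → residual 0.0 km
  BDM: calculated 315.3 vs reported 315.3 → residual 0.0 km
  PFO: calculated 136.3 vs reported 83.1 → residual 53.2 km
  HOPS: calculated 305.6 vs reported 305.6 → residual 0.0 km
SAO, BDM, HOPS are mutually consistent (residuals ≈ 0); PFO is off by 53.2 km.

PFO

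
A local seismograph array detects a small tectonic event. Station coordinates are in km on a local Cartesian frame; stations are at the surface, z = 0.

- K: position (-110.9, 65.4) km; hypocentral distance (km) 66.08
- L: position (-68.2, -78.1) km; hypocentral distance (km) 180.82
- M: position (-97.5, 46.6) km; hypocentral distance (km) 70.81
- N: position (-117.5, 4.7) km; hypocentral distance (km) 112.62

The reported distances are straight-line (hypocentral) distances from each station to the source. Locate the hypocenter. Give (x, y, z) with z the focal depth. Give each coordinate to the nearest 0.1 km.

x ≈ -68.6 km, y ≈ 98.6 km, depth ≈ 38.4 km

Each station gives a sphere (x−x_i)² + (y−y_i)² + z² = d_i² (stations at z=0).
Subtracting the K sphere from L and M: z² cancels, leaving linear equations in x and y:
85.4 x − 287.0 y = -34154.43
26.8 x − 37.6 y = -5545.65
Solving: x ≈ -68.606, y ≈ 98.590 km (keep extra digits for the depth step; rounded: -68.6, 98.6).
Then from the K sphere: z² = 66.08² − (x + 110.9)² − (y − 65.4)² with x = -68.606, y = 98.590, so z ≈ 38.421 ≈ 38.4 km.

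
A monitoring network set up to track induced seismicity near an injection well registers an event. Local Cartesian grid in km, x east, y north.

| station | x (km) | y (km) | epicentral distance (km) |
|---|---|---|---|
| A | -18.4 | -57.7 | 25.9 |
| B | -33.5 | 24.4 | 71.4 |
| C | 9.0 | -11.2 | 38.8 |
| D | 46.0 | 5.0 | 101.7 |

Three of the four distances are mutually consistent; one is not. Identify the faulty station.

Solve using three stations at a time. Using A, B, D (subtract circle equations pairwise → linear system) gives (x, y) ≈ (-41.7, -46.5).
Distances from that point to each station vs reported:
  A: calculated 25.8 vs reported 25.9 → residual 0.1 km
  B: calculated 71.4 vs reported 71.4 → residual 0.0 km
  C: calculated 61.8 vs reported 38.8 → residual 23.0 km
  D: calculated 101.7 vs reported 101.7 → residual 0.0 km
A, B, D are mutually consistent (residuals ≈ 0); C is off by 23.0 km.

C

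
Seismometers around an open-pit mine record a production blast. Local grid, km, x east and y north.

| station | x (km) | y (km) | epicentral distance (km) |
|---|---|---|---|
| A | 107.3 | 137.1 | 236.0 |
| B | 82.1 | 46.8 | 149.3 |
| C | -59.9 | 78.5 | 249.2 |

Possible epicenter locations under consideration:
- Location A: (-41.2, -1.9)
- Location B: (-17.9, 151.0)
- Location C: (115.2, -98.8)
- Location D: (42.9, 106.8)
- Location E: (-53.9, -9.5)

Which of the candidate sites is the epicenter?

Location C

For each candidate, compare |candidate − station| to the reported distance:
Location A: residuals A 32.6, B 16.7, C 166.7 → max 166.7 km
Location B: residuals A 110.0, B 4.9, C 165.4 → max 165.4 km
Location C: residuals A 0.0, B 0.0, C 0.0 → max 0.0 km
Location D: residuals A 164.8, B 77.6, C 142.6 → max 164.8 km
Location E: residuals A 18.1, B 2.1, C 161.0 → max 161.0 km
Only Location C has all residuals ≈ 0.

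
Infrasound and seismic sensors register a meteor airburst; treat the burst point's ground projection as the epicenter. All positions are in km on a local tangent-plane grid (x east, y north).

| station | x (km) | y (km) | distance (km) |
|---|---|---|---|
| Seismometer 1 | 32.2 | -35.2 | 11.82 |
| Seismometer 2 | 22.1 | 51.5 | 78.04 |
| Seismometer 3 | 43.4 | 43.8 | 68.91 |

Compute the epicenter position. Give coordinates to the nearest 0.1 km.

Circle about each station: (x − 32.2)² + (y + 35.2)² = 11.82²; (x − 22.1)² + (y − 51.5)² = 78.04²; (x − 43.4)² + (y − 43.8)² = 68.91².
Subtracting pairs of circle equations eliminates x²+y² and gives linear equations (the radical axes):
-20.2 x + 173.4 y = -5085.75
22.4 x + 158.0 y = -3082.76
Solving the 2×2 system: x ≈ 38.0, y ≈ -24.9 km.

x ≈ 38.0 km, y ≈ -24.9 km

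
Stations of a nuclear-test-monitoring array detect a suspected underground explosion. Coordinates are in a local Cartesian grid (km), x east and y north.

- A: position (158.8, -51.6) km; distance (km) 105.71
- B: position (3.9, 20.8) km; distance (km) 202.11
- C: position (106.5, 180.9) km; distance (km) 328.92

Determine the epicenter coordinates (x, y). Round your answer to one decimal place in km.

Circle about each station: (x − 158.8)² + (y + 51.6)² = 105.71²; (x − 3.9)² + (y − 20.8)² = 202.11²; (x − 106.5)² + (y − 180.9)² = 328.92².
Subtracting the A equation from the B and C equations removes the quadratic terms:
-309.8 x + 144.8 y = -57106.00
-104.6 x + 465.0 y = -80826.70
Solving the 2×2 system: x ≈ 115.2, y ≈ -147.9 km.

(115.2, -147.9)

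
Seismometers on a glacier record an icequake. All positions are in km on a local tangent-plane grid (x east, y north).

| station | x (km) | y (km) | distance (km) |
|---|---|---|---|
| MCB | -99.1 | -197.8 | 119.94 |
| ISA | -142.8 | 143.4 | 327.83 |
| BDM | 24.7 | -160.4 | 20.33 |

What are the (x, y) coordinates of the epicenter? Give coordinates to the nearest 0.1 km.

(9.5, -146.9)

Circle about each station: (x + 99.1)² + (y + 197.8)² = 119.94²; (x + 142.8)² + (y − 143.4)² = 327.83²; (x − 24.7)² + (y + 160.4)² = 20.33².
Subtracting the MCB equation from the ISA and BDM equations removes the quadratic terms:
-87.4 x + 682.4 y = -101077.16
247.6 x + 74.8 y = -8635.11
Solving the 2×2 system: x ≈ 9.5, y ≈ -146.9 km.
Check against MCB (with the unrounded x, y): √((x + 99.1)²+(y + 197.8)²) = 119.94 ≈ 119.94 km. ✓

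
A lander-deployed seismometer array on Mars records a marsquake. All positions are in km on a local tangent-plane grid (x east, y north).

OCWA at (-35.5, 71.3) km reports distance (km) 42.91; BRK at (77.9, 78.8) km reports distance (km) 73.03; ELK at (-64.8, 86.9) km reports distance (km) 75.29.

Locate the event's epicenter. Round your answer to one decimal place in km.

Circle about each station: (x + 35.5)² + (y − 71.3)² = 42.91²; (x − 77.9)² + (y − 78.8)² = 73.03²; (x + 64.8)² + (y − 86.9)² = 75.29².
Subtracting the OCWA equation from the BRK and ELK equations removes the quadratic terms:
226.8 x + 15.0 y = 2441.80
-58.6 x + 31.2 y = 1579.39
Solving the 2×2 system: x ≈ 6.6, y ≈ 63.0 km.

x ≈ 6.6 km, y ≈ 63.0 km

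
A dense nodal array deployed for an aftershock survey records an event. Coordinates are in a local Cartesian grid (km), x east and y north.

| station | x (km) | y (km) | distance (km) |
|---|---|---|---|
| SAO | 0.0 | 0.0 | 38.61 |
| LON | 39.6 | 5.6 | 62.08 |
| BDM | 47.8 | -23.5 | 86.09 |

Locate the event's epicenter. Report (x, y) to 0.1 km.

(-14.7, 35.7)

Circle about each station: x² + y² = 38.61²; (x − 39.6)² + (y − 5.6)² = 62.08²; (x − 47.8)² + (y + 23.5)² = 86.09².
Subtracting the SAO equation from the LON and BDM equations removes the quadratic terms:
79.2 x + 11.2 y = -763.67
95.6 x − 47.0 y = -3083.67
Solving the 2×2 system: x ≈ -14.7, y ≈ 35.7 km.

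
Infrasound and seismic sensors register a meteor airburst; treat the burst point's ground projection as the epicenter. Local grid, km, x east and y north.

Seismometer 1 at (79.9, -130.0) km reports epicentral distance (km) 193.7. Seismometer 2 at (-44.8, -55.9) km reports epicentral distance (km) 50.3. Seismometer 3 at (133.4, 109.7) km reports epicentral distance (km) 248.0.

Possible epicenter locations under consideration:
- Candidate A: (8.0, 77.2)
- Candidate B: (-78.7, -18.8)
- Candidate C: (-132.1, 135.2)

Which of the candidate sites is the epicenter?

Candidate B

For each candidate, compare |candidate − station| to the reported distance:
Candidate A: residuals Seismometer 1 25.6, Seismometer 2 92.9, Seismometer 3 118.5 → max 118.5 km
Candidate B: residuals Seismometer 1 0.0, Seismometer 2 0.0, Seismometer 3 0.0 → max 0.0 km
Candidate C: residuals Seismometer 1 145.8, Seismometer 2 159.8, Seismometer 3 18.7 → max 159.8 km
Only Candidate B has all residuals ≈ 0.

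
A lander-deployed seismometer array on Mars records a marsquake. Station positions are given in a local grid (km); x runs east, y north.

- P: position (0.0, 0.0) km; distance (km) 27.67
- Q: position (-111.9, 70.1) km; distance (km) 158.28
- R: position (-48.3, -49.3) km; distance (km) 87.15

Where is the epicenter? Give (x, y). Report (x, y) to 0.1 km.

Circle about each station: x² + y² = 27.67²; (x + 111.9)² + (y − 70.1)² = 158.28²; (x + 48.3)² + (y + 49.3)² = 87.15².
Subtracting the P equation from the Q and R equations removes the quadratic terms:
-223.8 x + 140.2 y = -6851.31
-96.6 x − 98.6 y = -2066.11
Solving the 2×2 system: x ≈ 27.1, y ≈ -5.6 km.

(27.1, -5.6)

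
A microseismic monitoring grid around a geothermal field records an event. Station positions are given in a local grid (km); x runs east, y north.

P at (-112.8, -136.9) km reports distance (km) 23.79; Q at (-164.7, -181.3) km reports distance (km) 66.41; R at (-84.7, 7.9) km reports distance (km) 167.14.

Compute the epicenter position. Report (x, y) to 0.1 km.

-102.4 km east, -158.3 km north

Circle about each station: (x + 112.8)² + (y + 136.9)² = 23.79²; (x + 164.7)² + (y + 181.3)² = 66.41²; (x + 84.7)² + (y − 7.9)² = 167.14².
Subtracting pairs of circle equations eliminates x²+y² and gives linear equations (the radical axes):
-103.8 x − 88.8 y = 24686.01
56.2 x + 289.6 y = -51598.77
Solving the 2×2 system: x ≈ -102.4, y ≈ -158.3 km.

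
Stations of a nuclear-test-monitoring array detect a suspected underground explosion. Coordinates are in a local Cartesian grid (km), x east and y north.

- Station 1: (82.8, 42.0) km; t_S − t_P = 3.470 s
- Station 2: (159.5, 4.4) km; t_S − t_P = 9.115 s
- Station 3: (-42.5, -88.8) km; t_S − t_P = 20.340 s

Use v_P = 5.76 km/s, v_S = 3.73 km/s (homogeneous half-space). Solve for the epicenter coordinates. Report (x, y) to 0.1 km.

(95.4, 76.5)

Distance from S−P lag: d = Δt · v_P v_S / (v_P − v_S) = Δt · (5.76·3.73)/(5.76−3.73) ≈ 10.5836·Δt.
So d_Station 1 = 36.73, d_Station 2 = 96.47, d_Station 3 = 215.27 km.
Circle about each station: (x − 82.8)² + (y − 42.0)² = 36.73²; (x − 159.5)² + (y − 4.4)² = 96.47²; (x + 42.5)² + (y + 88.8)² = 215.27².
Subtracting the Station 1 equation from the Station 2 and Station 3 equations removes the quadratic terms:
153.4 x − 75.2 y = 8882.40
-250.6 x − 261.6 y = -43920.23
Solving the 2×2 system: x ≈ 95.4, y ≈ 76.5 km.
Check against Station 1 (with the unrounded x, y): √((x − 82.8)²+(y − 42.0)²) = 36.73 ≈ 36.73 km. ✓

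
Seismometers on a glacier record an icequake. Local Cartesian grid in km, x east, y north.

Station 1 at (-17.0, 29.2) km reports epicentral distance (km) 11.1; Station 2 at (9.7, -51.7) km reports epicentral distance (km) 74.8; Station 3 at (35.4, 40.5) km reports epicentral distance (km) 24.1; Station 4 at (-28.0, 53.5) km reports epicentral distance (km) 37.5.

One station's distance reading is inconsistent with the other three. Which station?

Station 3

Solve using three stations at a time. Using Station 1, Station 2, Station 4 (subtract circle equations pairwise → linear system) gives (x, y) ≈ (-11.1, 20.1).
Distances from that point to each station vs reported:
  Station 1: calculated 10.8 vs reported 11.1 → residual 0.3 km
  Station 2: calculated 74.8 vs reported 74.8 → residual 0.0 km
  Station 3: calculated 50.8 vs reported 24.1 → residual 26.7 km
  Station 4: calculated 37.4 vs reported 37.5 → residual 0.1 km
Station 1, Station 2, Station 4 are mutually consistent (residuals ≈ 0); Station 3 is off by 26.7 km.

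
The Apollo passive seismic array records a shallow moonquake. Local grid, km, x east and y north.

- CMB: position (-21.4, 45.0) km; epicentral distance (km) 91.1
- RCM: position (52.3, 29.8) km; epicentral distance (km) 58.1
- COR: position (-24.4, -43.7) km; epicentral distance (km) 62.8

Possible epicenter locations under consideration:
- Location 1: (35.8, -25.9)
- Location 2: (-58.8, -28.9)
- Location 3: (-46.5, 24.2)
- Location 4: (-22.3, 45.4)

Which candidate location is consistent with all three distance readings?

For each candidate, compare |candidate − station| to the reported distance:
Location 1: residuals CMB 0.0, RCM 0.0, COR 0.0 → max 0.0 km
Location 2: residuals CMB 8.3, RCM 67.6, COR 25.4 → max 67.6 km
Location 3: residuals CMB 58.5, RCM 40.9, COR 8.6 → max 58.5 km
Location 4: residuals CMB 90.1, RCM 18.1, COR 26.3 → max 90.1 km
Only Location 1 has all residuals ≈ 0.

Location 1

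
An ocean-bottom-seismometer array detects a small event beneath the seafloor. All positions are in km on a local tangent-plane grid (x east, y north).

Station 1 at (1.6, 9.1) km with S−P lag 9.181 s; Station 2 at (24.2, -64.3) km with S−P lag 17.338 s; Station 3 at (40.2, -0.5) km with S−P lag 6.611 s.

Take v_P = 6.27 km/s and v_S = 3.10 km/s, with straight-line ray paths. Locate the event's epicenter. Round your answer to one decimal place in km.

x ≈ 49.3 km, y ≈ 39.0 km

Distance from S−P lag: d = Δt · v_P v_S / (v_P − v_S) = Δt · (6.27·3.10)/(6.27−3.10) ≈ 6.1315·Δt.
So d_Station 1 = 56.29, d_Station 2 = 106.31, d_Station 3 = 40.54 km.
Circle about each station: (x − 1.6)² + (y − 9.1)² = 56.29²; (x − 24.2)² + (y + 64.3)² = 106.31²; (x − 40.2)² + (y + 0.5)² = 40.54².
Subtracting the Station 1 equation from the Station 2 and Station 3 equations removes the quadratic terms:
45.2 x − 146.8 y = -3498.49
77.2 x − 19.2 y = 3055.99
Solving the 2×2 system: x ≈ 49.3, y ≈ 39.0 km.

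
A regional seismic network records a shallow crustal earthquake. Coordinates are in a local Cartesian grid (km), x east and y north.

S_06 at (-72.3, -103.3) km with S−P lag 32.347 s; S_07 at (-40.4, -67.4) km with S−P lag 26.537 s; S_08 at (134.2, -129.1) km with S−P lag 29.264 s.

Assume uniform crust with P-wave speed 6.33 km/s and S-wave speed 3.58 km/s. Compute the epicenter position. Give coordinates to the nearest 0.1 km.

Distance from S−P lag: d = Δt · v_P v_S / (v_P − v_S) = Δt · (6.33·3.58)/(6.33−3.58) ≈ 8.2405·Δt.
So d_S_06 = 266.56, d_S_07 = 218.68, d_S_08 = 241.15 km.
Circle about each station: (x + 72.3)² + (y + 103.3)² = 266.56²; (x + 40.4)² + (y + 67.4)² = 218.68²; (x − 134.2)² + (y + 129.1)² = 241.15².
Subtracting the S_06 equation from the S_07 and S_08 equations removes the quadratic terms:
63.8 x + 71.8 y = 13510.03
413.0 x − 51.6 y = 31679.18
Solving the 2×2 system: x ≈ 90.2, y ≈ 108.0 km.

x ≈ 90.2 km, y ≈ 108.0 km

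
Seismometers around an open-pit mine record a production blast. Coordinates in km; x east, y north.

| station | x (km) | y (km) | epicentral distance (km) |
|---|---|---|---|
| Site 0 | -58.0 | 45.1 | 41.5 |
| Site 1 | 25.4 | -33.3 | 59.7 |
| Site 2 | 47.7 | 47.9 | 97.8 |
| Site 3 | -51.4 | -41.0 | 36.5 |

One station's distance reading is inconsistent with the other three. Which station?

Site 0

Solve using three stations at a time. Using Site 1, Site 2, Site 3 (subtract circle equations pairwise → linear system) gives (x, y) ≈ (-30.1, -11.3).
Distances from that point to each station vs reported:
  Site 0: calculated 63.0 vs reported 41.5 → residual 21.5 km
  Site 1: calculated 59.7 vs reported 59.7 → residual 0.0 km
  Site 2: calculated 97.8 vs reported 97.8 → residual 0.0 km
  Site 3: calculated 36.5 vs reported 36.5 → residual 0.0 km
Site 1, Site 2, Site 3 are mutually consistent (residuals ≈ 0); Site 0 is off by 21.5 km.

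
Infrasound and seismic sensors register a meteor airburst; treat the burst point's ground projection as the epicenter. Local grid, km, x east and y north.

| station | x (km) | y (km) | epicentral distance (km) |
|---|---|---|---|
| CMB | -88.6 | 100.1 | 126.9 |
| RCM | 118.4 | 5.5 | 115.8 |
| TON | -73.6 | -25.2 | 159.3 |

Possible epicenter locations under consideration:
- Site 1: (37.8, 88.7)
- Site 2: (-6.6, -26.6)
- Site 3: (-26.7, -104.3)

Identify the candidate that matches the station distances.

Site 1

For each candidate, compare |candidate − station| to the reported distance:
Site 1: residuals CMB 0.0, RCM 0.0, TON 0.0 → max 0.0 km
Site 2: residuals CMB 24.0, RCM 13.3, TON 92.3 → max 92.3 km
Site 3: residuals CMB 86.7, RCM 66.2, TON 67.3 → max 86.7 km
Only Site 1 has all residuals ≈ 0.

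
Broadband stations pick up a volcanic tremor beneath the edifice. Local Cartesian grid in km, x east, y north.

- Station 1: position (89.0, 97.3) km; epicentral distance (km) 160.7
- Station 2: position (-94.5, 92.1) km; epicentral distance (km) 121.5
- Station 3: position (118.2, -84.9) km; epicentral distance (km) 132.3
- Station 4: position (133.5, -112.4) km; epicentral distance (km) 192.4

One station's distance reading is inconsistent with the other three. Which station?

Solve using three stations at a time. Using Station 1, Station 2, Station 4 (subtract circle equations pairwise → linear system) gives (x, y) ≈ (-29.9, -10.8).
Distances from that point to each station vs reported:
  Station 1: calculated 160.7 vs reported 160.7 → residual 0.0 km
  Station 2: calculated 121.5 vs reported 121.5 → residual 0.0 km
  Station 3: calculated 165.6 vs reported 132.3 → residual 33.3 km
  Station 4: calculated 192.4 vs reported 192.4 → residual 0.0 km
Station 1, Station 2, Station 4 are mutually consistent (residuals ≈ 0); Station 3 is off by 33.3 km.

Station 3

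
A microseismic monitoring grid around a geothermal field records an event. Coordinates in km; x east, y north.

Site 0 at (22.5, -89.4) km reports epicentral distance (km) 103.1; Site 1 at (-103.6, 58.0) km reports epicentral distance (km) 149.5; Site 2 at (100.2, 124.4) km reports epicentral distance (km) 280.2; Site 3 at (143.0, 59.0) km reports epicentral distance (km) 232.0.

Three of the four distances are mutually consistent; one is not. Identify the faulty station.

Site 3

Solve using three stations at a time. Using Site 0, Site 1, Site 2 (subtract circle equations pairwise → linear system) gives (x, y) ≈ (-80.6, -89.7).
Distances from that point to each station vs reported:
  Site 0: calculated 103.1 vs reported 103.1 → residual 0.0 km
  Site 1: calculated 149.5 vs reported 149.5 → residual 0.0 km
  Site 2: calculated 280.2 vs reported 280.2 → residual 0.0 km
  Site 3: calculated 268.5 vs reported 232.0 → residual 36.5 km
Site 0, Site 1, Site 2 are mutually consistent (residuals ≈ 0); Site 3 is off by 36.5 km.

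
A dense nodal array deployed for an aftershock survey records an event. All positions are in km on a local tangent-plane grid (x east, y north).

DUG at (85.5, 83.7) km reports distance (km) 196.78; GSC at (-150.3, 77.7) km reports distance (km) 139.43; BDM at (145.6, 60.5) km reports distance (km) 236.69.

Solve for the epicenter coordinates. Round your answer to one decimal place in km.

Circle about each station: (x − 85.5)² + (y − 83.7)² = 196.78²; (x + 150.3)² + (y − 77.7)² = 139.43²; (x − 145.6)² + (y − 60.5)² = 236.69².
Subtracting pairs of circle equations eliminates x²+y² and gives linear equations (the radical axes):
-471.6 x − 12.0 y = 33593.08
120.2 x − 46.4 y = -6756.12
Solving the 2×2 system: x ≈ -70.3, y ≈ -36.5 km.
Check against DUG (with the unrounded x, y): √((x − 85.5)²+(y − 83.7)²) = 196.79 ≈ 196.78 km. ✓

x ≈ -70.3 km, y ≈ -36.5 km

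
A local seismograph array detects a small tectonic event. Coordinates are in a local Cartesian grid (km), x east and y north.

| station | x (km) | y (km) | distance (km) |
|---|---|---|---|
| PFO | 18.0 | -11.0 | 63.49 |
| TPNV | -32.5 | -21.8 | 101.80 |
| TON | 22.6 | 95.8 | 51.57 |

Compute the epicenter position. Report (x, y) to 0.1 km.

Circle about each station: (x − 18.0)² + (y + 11.0)² = 63.49²; (x + 32.5)² + (y + 21.8)² = 101.80²; (x − 22.6)² + (y − 95.8)² = 51.57².
Subtracting pairs of circle equations eliminates x²+y² and gives linear equations (the radical axes):
-101.0 x − 21.6 y = -5245.77
9.2 x + 213.6 y = 10614.92
Solving the 2×2 system: x ≈ 41.7, y ≈ 47.9 km.

(41.7, 47.9)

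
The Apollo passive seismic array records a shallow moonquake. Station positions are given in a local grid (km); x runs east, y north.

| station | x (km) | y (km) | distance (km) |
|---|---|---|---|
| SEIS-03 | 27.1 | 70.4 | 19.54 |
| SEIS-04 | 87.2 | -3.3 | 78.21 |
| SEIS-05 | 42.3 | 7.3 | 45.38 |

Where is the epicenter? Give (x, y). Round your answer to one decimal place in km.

31.2 km east, 51.3 km north

Circle about each station: (x − 27.1)² + (y − 70.4)² = 19.54²; (x − 87.2)² + (y + 3.3)² = 78.21²; (x − 42.3)² + (y − 7.3)² = 45.38².
Subtracting pairs of circle equations eliminates x²+y² and gives linear equations (the radical axes):
120.2 x − 147.4 y = -3810.83
30.4 x − 126.2 y = -5525.52
Solving the 2×2 system: x ≈ 31.2, y ≈ 51.3 km.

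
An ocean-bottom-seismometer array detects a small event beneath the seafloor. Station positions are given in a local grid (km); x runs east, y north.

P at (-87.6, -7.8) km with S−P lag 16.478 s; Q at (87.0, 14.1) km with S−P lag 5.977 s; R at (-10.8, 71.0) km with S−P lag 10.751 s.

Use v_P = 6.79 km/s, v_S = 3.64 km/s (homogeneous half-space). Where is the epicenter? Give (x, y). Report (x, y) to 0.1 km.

Distance from S−P lag: d = Δt · v_P v_S / (v_P − v_S) = Δt · (6.79·3.64)/(6.79−3.64) ≈ 7.8462·Δt.
So d_P = 129.29, d_Q = 46.90, d_R = 84.35 km.
Circle about each station: (x + 87.6)² + (y + 7.8)² = 129.29²; (x − 87.0)² + (y − 14.1)² = 46.90²; (x + 10.8)² + (y − 71.0)² = 84.35².
Subtracting pairs of circle equations eliminates x²+y² and gives linear equations (the radical axes):
349.2 x + 43.8 y = 14549.50
153.6 x + 157.6 y = 7024.02
Solving the 2×2 system: x ≈ 41.1, y ≈ 4.5 km.
Check against P (with the unrounded x, y): √((x + 87.6)²+(y + 7.8)²) = 129.29 ≈ 129.29 km. ✓

(41.1, 4.5)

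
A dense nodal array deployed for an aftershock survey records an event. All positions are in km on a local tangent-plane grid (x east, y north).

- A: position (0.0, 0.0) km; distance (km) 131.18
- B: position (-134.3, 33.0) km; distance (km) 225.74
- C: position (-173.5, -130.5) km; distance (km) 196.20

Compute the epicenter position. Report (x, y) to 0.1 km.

Circle about each station: x² + y² = 131.18²; (x + 134.3)² + (y − 33.0)² = 225.74²; (x + 173.5)² + (y + 130.5)² = 196.20².
Subtracting the A equation from the B and C equations removes the quadratic terms:
-268.6 x + 66.0 y = -14624.87
-347.0 x − 261.0 y = 25846.25
Solving the 2×2 system: x ≈ 22.7, y ≈ -129.2 km.
Check against A (with the unrounded x, y): √(x²+y²) = 131.19 ≈ 131.18 km. ✓

(22.7, -129.2)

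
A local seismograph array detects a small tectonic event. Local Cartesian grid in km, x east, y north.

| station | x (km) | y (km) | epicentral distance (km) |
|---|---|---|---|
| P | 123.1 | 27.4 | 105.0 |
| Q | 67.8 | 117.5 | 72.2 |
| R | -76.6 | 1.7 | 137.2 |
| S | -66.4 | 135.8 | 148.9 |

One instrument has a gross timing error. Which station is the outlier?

Solve using three stations at a time. Using Q, R, S (subtract circle equations pairwise → linear system) gives (x, y) ≈ (53.0, 46.8).
Distances from that point to each station vs reported:
  P: calculated 72.7 vs reported 105.0 → residual 32.3 km
  Q: calculated 72.2 vs reported 72.2 → residual 0.0 km
  R: calculated 137.2 vs reported 137.2 → residual 0.0 km
  S: calculated 148.9 vs reported 148.9 → residual 0.0 km
Q, R, S are mutually consistent (residuals ≈ 0); P is off by 32.3 km.

P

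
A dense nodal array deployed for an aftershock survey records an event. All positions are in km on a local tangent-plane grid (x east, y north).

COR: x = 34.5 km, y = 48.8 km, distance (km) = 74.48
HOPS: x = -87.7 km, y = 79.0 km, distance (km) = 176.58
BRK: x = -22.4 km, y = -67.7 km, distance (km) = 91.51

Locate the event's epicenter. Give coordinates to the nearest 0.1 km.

57.0 km east, -22.2 km north

Circle about each station: (x − 34.5)² + (y − 48.8)² = 74.48²; (x + 87.7)² + (y − 79.0)² = 176.58²; (x + 22.4)² + (y + 67.7)² = 91.51².
Subtracting the COR equation from the HOPS and BRK equations removes the quadratic terms:
-244.4 x + 60.4 y = -15272.63
-113.8 x − 233.0 y = -1313.45
Solving the 2×2 system: x ≈ 57.0, y ≈ -22.2 km.
Check against COR (with the unrounded x, y): √((x − 34.5)²+(y − 48.8)²) = 74.48 ≈ 74.48 km. ✓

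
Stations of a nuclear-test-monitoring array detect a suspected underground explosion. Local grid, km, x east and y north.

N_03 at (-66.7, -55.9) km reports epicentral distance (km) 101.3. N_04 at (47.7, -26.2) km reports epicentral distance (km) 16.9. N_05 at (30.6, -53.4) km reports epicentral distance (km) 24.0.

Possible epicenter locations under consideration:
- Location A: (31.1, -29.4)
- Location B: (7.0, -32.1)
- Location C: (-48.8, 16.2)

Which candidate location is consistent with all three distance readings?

Location A

For each candidate, compare |candidate − station| to the reported distance:
Location A: residuals N_03 0.0, N_04 0.0, N_05 0.0 → max 0.0 km
Location B: residuals N_03 23.9, N_04 24.2, N_05 7.8 → max 24.2 km
Location C: residuals N_03 27.0, N_04 88.5, N_05 81.6 → max 88.5 km
Only Location A has all residuals ≈ 0.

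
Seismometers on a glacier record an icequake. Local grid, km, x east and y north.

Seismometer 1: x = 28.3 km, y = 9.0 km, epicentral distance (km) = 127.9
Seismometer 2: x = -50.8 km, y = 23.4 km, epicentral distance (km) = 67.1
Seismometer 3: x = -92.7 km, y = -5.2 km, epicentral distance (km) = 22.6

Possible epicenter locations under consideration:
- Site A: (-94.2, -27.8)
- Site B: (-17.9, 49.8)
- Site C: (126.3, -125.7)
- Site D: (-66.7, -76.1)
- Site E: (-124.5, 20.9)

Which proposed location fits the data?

For each candidate, compare |candidate − station| to the reported distance:
Site A: residuals Seismometer 1 0.0, Seismometer 2 0.0, Seismometer 3 0.0 → max 0.0 km
Site B: residuals Seismometer 1 66.3, Seismometer 2 24.9, Seismometer 3 70.2 → max 70.2 km
Site C: residuals Seismometer 1 38.7, Seismometer 2 164.4, Seismometer 3 227.4 → max 227.4 km
Site D: residuals Seismometer 1 0.4, Seismometer 2 33.7, Seismometer 3 52.9 → max 52.9 km
Site E: residuals Seismometer 1 25.4, Seismometer 2 6.6, Seismometer 3 18.5 → max 25.4 km
Only Site A has all residuals ≈ 0.

Site A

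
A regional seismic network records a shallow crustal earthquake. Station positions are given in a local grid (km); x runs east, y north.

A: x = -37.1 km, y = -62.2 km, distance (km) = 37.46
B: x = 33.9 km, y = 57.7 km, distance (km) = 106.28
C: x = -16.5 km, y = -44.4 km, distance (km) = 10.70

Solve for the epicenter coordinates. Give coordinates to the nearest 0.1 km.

(-6.5, -40.6)

Circle about each station: (x + 37.1)² + (y + 62.2)² = 37.46²; (x − 33.9)² + (y − 57.7)² = 106.28²; (x + 16.5)² + (y + 44.4)² = 10.70².
Subtracting pairs of circle equations eliminates x²+y² and gives linear equations (the radical axes):
142.0 x + 239.8 y = -10658.94
41.2 x + 35.6 y = -1712.88
Solving the 2×2 system: x ≈ -6.5, y ≈ -40.6 km.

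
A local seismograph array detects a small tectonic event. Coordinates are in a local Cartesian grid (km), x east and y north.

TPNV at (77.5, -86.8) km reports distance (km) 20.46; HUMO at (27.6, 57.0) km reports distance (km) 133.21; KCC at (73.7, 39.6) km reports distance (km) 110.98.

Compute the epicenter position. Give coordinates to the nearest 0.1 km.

64.5 km east, -71.0 km north

Circle about each station: (x − 77.5)² + (y + 86.8)² = 20.46²; (x − 27.6)² + (y − 57.0)² = 133.21²; (x − 73.7)² + (y − 39.6)² = 110.98².
Subtracting the TPNV equation from the HUMO and KCC equations removes the quadratic terms:
-99.8 x + 287.6 y = -26856.02
-7.6 x + 252.8 y = -18438.59
Solving the 2×2 system: x ≈ 64.5, y ≈ -71.0 km.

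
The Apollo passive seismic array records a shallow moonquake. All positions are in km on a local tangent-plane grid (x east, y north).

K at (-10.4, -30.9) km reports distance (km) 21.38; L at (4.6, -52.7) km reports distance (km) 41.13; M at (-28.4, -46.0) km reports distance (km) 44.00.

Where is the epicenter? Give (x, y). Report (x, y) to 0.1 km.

(-0.6, -11.9)

Circle about each station: (x + 10.4)² + (y + 30.9)² = 21.38²; (x − 4.6)² + (y + 52.7)² = 41.13²; (x + 28.4)² + (y + 46.0)² = 44.00².
Subtracting pairs of circle equations eliminates x²+y² and gives linear equations (the radical axes):
30.0 x − 43.6 y = 500.91
-36.0 x − 30.2 y = 380.69
Solving the 2×2 system: x ≈ -0.6, y ≈ -11.9 km.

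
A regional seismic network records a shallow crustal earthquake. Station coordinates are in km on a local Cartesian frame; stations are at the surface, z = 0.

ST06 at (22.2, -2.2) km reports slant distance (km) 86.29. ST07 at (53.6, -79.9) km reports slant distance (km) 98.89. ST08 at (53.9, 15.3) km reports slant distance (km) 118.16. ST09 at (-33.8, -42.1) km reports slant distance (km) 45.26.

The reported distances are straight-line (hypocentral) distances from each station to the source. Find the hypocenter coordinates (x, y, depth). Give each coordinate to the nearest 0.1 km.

x ≈ -31.3 km, y ≈ -54.0 km, depth ≈ 43.6 km

Each station gives a sphere (x−x_i)² + (y−y_i)² + z² = d_i² (stations at z=0).
Subtracting the ST06 sphere from ST07 and ST08: z² cancels, leaving linear equations in x and y:
62.8 x − 155.4 y = 6426.02
63.4 x + 35.0 y = -3874.20
Solving: x ≈ -31.297, y ≈ -53.999 km (keep extra digits for the depth step; rounded: -31.3, -54.0).
Then from the ST06 sphere: z² = 86.29² − (x − 22.2)² − (y + 2.2)² with x = -31.297, y = -53.999, so z ≈ 43.599 ≈ 43.6 km.
Check against ST09 (with the unrounded solution): distance 45.26 ≈ 45.26 km. ✓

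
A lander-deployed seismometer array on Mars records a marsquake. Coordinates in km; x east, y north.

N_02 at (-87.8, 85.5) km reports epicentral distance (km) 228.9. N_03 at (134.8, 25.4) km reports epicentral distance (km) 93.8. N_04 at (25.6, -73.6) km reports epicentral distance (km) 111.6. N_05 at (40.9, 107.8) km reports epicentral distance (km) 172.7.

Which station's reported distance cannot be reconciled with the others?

N_04

Solve using three stations at a time. Using N_02, N_03, N_05 (subtract circle equations pairwise → linear system) gives (x, y) ≈ (90.9, -57.5).
Distances from that point to each station vs reported:
  N_02: calculated 228.9 vs reported 228.9 → residual 0.0 km
  N_03: calculated 93.8 vs reported 93.8 → residual 0.0 km
  N_04: calculated 67.3 vs reported 111.6 → residual 44.3 km
  N_05: calculated 172.7 vs reported 172.7 → residual 0.0 km
N_02, N_03, N_05 are mutually consistent (residuals ≈ 0); N_04 is off by 44.3 km.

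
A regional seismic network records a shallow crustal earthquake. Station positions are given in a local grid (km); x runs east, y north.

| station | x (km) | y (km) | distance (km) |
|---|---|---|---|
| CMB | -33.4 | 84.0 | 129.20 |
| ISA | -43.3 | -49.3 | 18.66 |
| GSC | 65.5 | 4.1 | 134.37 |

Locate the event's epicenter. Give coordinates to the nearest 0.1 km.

Circle about each station: (x + 33.4)² + (y − 84.0)² = 129.20²; (x + 43.3)² + (y + 49.3)² = 18.66²; (x − 65.5)² + (y − 4.1)² = 134.37².
Subtracting pairs of circle equations eliminates x²+y² and gives linear equations (the radical axes):
-19.8 x − 266.6 y = 12478.26
197.8 x − 159.8 y = -5227.16
Solving the 2×2 system: x ≈ -60.6, y ≈ -42.3 km.

x ≈ -60.6 km, y ≈ -42.3 km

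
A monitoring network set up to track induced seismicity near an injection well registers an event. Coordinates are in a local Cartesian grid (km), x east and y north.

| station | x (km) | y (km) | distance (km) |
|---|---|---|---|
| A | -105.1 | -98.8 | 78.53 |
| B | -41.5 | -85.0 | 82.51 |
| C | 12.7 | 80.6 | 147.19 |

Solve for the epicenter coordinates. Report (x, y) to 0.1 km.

(-93.7, -21.1)

Circle about each station: (x + 105.1)² + (y + 98.8)² = 78.53²; (x + 41.5)² + (y + 85.0)² = 82.51²; (x − 12.7)² + (y − 80.6)² = 147.19².
Subtracting pairs of circle equations eliminates x²+y² and gives linear equations (the radical axes):
127.2 x + 27.6 y = -12501.14
235.6 x + 358.8 y = -29647.74
Solving the 2×2 system: x ≈ -93.7, y ≈ -21.1 km.
Check against A (with the unrounded x, y): √((x + 105.1)²+(y + 98.8)²) = 78.53 ≈ 78.53 km. ✓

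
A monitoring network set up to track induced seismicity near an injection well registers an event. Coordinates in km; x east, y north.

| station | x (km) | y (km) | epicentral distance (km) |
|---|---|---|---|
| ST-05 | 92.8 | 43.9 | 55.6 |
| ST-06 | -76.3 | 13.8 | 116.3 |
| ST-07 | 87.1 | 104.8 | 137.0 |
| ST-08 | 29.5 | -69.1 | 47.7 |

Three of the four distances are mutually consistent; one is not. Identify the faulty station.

Solve using three stations at a time. Using ST-06, ST-07, ST-08 (subtract circle equations pairwise → linear system) gives (x, y) ≈ (34.5, -21.7).
Distances from that point to each station vs reported:
  ST-05: calculated 87.8 vs reported 55.6 → residual 32.2 km
  ST-06: calculated 116.3 vs reported 116.3 → residual 0.0 km
  ST-07: calculated 137.0 vs reported 137.0 → residual 0.0 km
  ST-08: calculated 47.7 vs reported 47.7 → residual 0.0 km
ST-06, ST-07, ST-08 are mutually consistent (residuals ≈ 0); ST-05 is off by 32.2 km.

ST-05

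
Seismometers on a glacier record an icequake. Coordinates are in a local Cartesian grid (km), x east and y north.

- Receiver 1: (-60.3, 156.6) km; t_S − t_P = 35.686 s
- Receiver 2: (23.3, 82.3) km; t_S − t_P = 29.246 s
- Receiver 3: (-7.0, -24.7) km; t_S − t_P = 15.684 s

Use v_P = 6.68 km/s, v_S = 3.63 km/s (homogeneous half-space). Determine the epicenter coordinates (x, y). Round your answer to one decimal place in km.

Distance from S−P lag: d = Δt · v_P v_S / (v_P − v_S) = Δt · (6.68·3.63)/(6.68−3.63) ≈ 7.9503·Δt.
So d_Receiver 1 = 283.71, d_Receiver 2 = 232.51, d_Receiver 3 = 124.69 km.
Circle about each station: (x + 60.3)² + (y − 156.6)² = 283.71²; (x − 23.3)² + (y − 82.3)² = 232.51²; (x + 7.0)² + (y + 24.7)² = 124.69².
Subtracting pairs of circle equations eliminates x²+y² and gives linear equations (the radical axes):
167.2 x − 148.6 y = 5586.99
106.6 x − 362.6 y = 37443.21
Solving the 2×2 system: x ≈ -79.0, y ≈ -126.5 km.

(-79.0, -126.5)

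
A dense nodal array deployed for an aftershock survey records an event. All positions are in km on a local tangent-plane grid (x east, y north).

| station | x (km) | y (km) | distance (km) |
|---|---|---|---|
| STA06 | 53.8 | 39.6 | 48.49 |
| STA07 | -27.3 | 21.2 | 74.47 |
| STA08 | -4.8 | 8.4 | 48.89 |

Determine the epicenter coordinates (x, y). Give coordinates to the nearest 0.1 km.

(41.5, -7.3)

Circle about each station: (x − 53.8)² + (y − 39.6)² = 48.49²; (x + 27.3)² + (y − 21.2)² = 74.47²; (x + 4.8)² + (y − 8.4)² = 48.89².
Subtracting the STA06 equation from the STA07 and STA08 equations removes the quadratic terms:
-162.2 x − 36.8 y = -6462.37
-117.2 x − 62.4 y = -4407.95
Solving the 2×2 system: x ≈ 41.5, y ≈ -7.3 km.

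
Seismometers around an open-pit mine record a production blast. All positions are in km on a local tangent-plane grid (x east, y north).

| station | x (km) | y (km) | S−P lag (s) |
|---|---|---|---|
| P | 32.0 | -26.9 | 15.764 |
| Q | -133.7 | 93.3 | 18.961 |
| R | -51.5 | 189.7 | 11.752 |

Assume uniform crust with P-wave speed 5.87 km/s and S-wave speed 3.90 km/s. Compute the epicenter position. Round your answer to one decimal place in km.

Distance from S−P lag: d = Δt · v_P v_S / (v_P − v_S) = Δt · (5.87·3.90)/(5.87−3.90) ≈ 11.6208·Δt.
So d_P = 183.19, d_Q = 220.34, d_R = 136.57 km.
Circle about each station: (x − 32.0)² + (y + 26.9)² = 183.19²; (x + 133.7)² + (y − 93.3)² = 220.34²; (x + 51.5)² + (y − 189.7)² = 136.57².
Subtracting pairs of circle equations eliminates x²+y² and gives linear equations (the radical axes):
-331.4 x + 240.4 y = 9841.83
-167.0 x + 433.2 y = 51797.94
Solving the 2×2 system: x ≈ 79.2, y ≈ 150.1 km.

x ≈ 79.2 km, y ≈ 150.1 km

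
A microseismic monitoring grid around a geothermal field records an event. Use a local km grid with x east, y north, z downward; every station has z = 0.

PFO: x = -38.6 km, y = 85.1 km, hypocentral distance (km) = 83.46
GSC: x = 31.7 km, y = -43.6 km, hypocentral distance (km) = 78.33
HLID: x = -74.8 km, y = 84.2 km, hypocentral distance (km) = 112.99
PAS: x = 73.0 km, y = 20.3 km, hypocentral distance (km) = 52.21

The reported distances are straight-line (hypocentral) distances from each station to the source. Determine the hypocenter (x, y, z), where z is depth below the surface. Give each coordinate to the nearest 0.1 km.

(24.7, 32.9, 15.3)

Each station gives a sphere (x−x_i)² + (y−y_i)² + z² = d_i² (stations at z=0).
Subtracting the PFO sphere from GSC and HLID: z² cancels, leaving linear equations in x and y:
140.6 x − 257.4 y = -4996.14
-72.4 x − 1.8 y = -1848.46
Solving: x ≈ 24.713, y ≈ 32.909 km (keep extra digits for the depth step; rounded: 24.7, 32.9).
Then from the PFO sphere: z² = 83.46² − (x + 38.6)² − (y − 85.1)² with x = 24.713, y = 32.909, so z ≈ 15.269 ≈ 15.3 km.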